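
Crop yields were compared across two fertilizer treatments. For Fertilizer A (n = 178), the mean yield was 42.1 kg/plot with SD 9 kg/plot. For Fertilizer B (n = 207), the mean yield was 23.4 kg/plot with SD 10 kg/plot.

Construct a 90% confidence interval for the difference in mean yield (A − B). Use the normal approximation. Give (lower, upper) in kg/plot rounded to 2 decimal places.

Per-group SEs: s₁/√n₁ = 9/√178 = 0.6746, s₂/√n₂ = 10/√207 = 0.6950.
Unpooled SE of the difference: √(0.45508516 + 0.483025) = 0.9686.
Margin of error = z* · SE = 1.645 × 0.9686 = 1.5933.
x̄₁ − x̄₂ = 42.1 − 23.4 = 18.7000.
CI: 18.7000 ± 1.5933 = (17.11, 20.29).

(17.11, 20.29)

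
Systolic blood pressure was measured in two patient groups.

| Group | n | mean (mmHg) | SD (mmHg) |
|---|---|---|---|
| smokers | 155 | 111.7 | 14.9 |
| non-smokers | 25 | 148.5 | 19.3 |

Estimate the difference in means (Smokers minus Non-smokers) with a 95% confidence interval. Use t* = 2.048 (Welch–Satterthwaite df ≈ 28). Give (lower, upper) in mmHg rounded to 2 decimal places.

(-45.08, -28.52)

Per-group SEs: s₁/√n₁ = 14.9/√155 = 1.1968, s₂/√n₂ = 19.3/√25 = 3.8600.
Unpooled SE of the difference: √(1.43233024 + 14.8996) = 4.0413.
Margin of error = t* · SE = 2.048 × 4.0413 = 8.2766.
x̄₁ − x̄₂ = 111.7 − 148.5 = -36.8000.
CI: -36.8000 ± 8.2766 = (-45.08, -28.52).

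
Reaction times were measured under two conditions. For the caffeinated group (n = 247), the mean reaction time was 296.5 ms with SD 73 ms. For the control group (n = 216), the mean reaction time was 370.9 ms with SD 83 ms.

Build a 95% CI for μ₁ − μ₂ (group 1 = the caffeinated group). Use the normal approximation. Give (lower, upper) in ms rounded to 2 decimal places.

(-88.73, -60.07)

Per-group SEs: s₁/√n₁ = 73/√247 = 4.6449, s₂/√n₂ = 83/√216 = 5.6474.
Unpooled SE of the difference: √(21.57509601 + 31.89312676) = 7.3122.
Margin of error = z* · SE = 1.960 × 7.3122 = 14.3319.
x̄₁ − x̄₂ = 296.5 − 370.9 = -74.4000.
CI: -74.4000 ± 14.3319 = (-88.73, -60.07).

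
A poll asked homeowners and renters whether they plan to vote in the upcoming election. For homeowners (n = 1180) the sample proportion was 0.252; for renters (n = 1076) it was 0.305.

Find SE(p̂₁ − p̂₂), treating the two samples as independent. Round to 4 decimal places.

The two standard errors are √(0.2520×0.7480/1180) = 0.01264 and √(0.3050×0.6950/1076) = 0.01404.
Because the samples are independent, SE_diff = √(0.01264² + 0.01404²) = 0.01889.

0.0189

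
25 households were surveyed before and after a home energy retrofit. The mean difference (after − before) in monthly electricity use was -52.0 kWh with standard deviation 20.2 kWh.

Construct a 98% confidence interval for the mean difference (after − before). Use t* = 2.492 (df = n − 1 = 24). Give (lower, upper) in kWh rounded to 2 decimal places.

This is a matched-pairs design, so SE = s_d/√n = 20.2/√25 = 4.0400.
Margin = 2.492 × 4.0400 = 10.0677; the interval is -52.0 ± 10.0677 = (-62.07, -41.93).

(-62.07, -41.93)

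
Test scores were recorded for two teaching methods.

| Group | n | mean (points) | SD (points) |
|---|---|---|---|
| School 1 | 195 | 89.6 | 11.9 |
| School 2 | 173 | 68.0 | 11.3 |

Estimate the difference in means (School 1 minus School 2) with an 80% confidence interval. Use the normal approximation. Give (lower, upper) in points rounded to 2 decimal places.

(20.05, 23.15)

SE₁ = s₁/√n₁ = 11.9/√195 = 0.8522; SE₂ = 11.3/√173 = 0.8591.
Independent samples, unequal variances: SE_diff = √(SE₁² + SE₂²) = √(0.72624484 + 0.73805281) = 1.2101.
z* = 1.282, so margin of error = 1.282 × 1.2101 = 1.5513.
Difference in means = 89.6 − 68.0 = 21.6000.
21.6000 ± 1.5513 → (20.05, 23.15).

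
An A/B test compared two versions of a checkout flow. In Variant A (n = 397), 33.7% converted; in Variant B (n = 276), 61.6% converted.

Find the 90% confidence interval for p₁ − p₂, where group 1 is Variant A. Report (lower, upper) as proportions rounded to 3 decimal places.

(-0.341, -0.217)

SE₁ = √(p̂₁(1−p̂₁)/n₁) = √(0.3370·0.6630/397) = 0.02372; SE₂ = √(0.6160·0.3840/276) = 0.02928.
Independent samples: SE of the difference = √(SE₁² + SE₂²) = √(0.0005626384 + 0.0008573184) = 0.03768.
z* for 90% confidence is 1.645, so the margin of error is 1.645 × 0.03768 = 0.06198.
Point estimate p̂₁ − p̂₂ = 0.3370 − 0.6160 = -0.2790.
-0.2790 ± 0.06198 → (-0.341, -0.217).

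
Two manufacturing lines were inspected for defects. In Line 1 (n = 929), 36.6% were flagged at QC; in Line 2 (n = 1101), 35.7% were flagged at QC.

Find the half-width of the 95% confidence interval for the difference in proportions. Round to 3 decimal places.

0.042

Each SE is √(p̂(1−p̂)/n): √(0.3660·0.6340/929) = 0.01580 and √(0.3570·0.6430/1101) = 0.01444.
SE(p̂₁ − p̂₂) = √(SE₁² + SE₂²) = √(0.00024964 + 0.0002085136) = 0.02140, since the two samples are independent.
At 95% confidence z* = 1.960; margin = 1.960 × 0.02140 = 0.04194.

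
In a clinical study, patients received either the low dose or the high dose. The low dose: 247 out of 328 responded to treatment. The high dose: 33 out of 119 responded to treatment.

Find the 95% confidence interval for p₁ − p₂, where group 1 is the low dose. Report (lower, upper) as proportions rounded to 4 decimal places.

Sample proportions: 247/328 = 0.7530, 33/119 = 0.2773.
Each SE is √(p̂(1−p̂)/n): √(0.7530·0.2470/328) = 0.02381 and √(0.2773·0.7227/119) = 0.04104.
SE(p̂₁ − p̂₂) = √(SE₁² + SE₂²) = √(0.0005669161 + 0.0016842816) = 0.04745, since the two samples are independent.
At 95% confidence z* = 1.960; margin = 1.960 × 0.04745 = 0.09300.
The difference is 0.7530 − 0.2773 = 0.4757, so the interval is 0.4757 ± 0.09300 = (0.3827, 0.5687).

(0.3827, 0.5687)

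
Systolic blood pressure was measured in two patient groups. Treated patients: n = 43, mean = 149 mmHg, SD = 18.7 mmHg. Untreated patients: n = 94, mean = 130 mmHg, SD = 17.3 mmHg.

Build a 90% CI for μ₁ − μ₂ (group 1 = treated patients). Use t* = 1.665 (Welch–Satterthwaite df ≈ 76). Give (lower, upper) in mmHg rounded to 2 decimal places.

Standard errors of each mean: 18.7/√43 = 2.8517 and 17.3/√94 = 1.7844.
SE(x̄₁ − x̄₂) = √(2.8517² + 1.7844²) = 3.3640 for independent samples with unequal variances.
With t* = 1.665, the margin is 1.665 × 3.3640 = 5.6011.
x̄₁ − x̄₂ = 149 − 130 = 19.0000; the interval is 19.0000 ± 5.6011 = (13.40, 24.60).

(13.40, 24.60)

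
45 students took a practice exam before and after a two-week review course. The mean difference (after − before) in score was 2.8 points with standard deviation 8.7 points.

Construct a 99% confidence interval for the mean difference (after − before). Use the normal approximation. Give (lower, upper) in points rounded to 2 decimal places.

(-0.54, 6.14)

Paired design: SE = s_d/√n = 8.7/√45 = 1.2969.
z* = 2.576; margin of error = 2.576 × 1.2969 = 3.3408.
2.8 ± 3.3408 → (-0.54, 6.14).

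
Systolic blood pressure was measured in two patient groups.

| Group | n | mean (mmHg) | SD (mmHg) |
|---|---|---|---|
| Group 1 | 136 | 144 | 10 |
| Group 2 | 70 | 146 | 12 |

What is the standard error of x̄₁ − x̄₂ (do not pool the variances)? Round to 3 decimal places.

1.671

Standard errors of each mean: 10/√136 = 0.8575 and 12/√70 = 1.4343.
SE(x̄₁ − x̄₂) = √(0.8575² + 1.4343²) = 1.6711 for independent samples with unequal variances.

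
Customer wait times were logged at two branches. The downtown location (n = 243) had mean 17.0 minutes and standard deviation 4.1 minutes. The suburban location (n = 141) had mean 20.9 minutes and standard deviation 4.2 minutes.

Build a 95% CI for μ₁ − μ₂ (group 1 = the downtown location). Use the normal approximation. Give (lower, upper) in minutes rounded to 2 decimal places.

(-4.76, -3.04)

SE₁ = s₁/√n₁ = 4.1/√243 = 0.2630; SE₂ = 4.2/√141 = 0.3537.
Independent samples, unequal variances: SE_diff = √(SE₁² + SE₂²) = √(0.069169 + 0.12510369) = 0.4408.
z* = 1.960, so margin of error = 1.960 × 0.4408 = 0.8640.
Difference in means = 17.0 − 20.9 = -3.9000.
-3.9000 ± 0.8640 → (-4.76, -3.04).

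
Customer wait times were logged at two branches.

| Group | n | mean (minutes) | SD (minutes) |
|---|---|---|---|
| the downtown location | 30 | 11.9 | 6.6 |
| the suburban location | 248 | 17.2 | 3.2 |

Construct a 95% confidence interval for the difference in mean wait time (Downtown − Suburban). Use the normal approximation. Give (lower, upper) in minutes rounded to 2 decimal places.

(-7.70, -2.90)

Per-group SEs: s₁/√n₁ = 6.6/√30 = 1.2050, s₂/√n₂ = 3.2/√248 = 0.2032.
Unpooled SE of the difference: √(1.452025 + 0.04129024) = 1.2220.
Margin of error = z* · SE = 1.960 × 1.2220 = 2.3951.
x̄₁ − x̄₂ = 11.9 − 17.2 = -5.3000.
CI: -5.3000 ± 2.3951 = (-7.70, -2.90).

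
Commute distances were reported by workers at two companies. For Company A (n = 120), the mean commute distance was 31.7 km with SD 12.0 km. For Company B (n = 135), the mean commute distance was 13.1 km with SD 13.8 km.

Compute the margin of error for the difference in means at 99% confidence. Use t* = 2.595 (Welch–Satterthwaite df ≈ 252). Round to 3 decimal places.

4.193

Per-group SEs: s₁/√n₁ = 12.0/√120 = 1.0954, s₂/√n₂ = 13.8/√135 = 1.1877.
Unpooled SE of the difference: √(1.19990116 + 1.41063129) = 1.6157.
Margin of error = t* · SE = 2.595 × 1.6157 = 4.1927.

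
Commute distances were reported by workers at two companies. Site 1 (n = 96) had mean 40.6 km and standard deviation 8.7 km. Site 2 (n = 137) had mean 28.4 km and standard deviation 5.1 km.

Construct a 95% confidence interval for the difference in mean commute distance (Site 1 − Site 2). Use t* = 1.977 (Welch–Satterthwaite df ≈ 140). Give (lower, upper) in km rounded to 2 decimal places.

(10.24, 14.16)

SE₁ = s₁/√n₁ = 8.7/√96 = 0.8879; SE₂ = 5.1/√137 = 0.4357.
Independent samples, unequal variances: SE_diff = √(SE₁² + SE₂²) = √(0.78836641 + 0.18983449) = 0.9890.
t* = 1.977, so margin of error = 1.977 × 0.9890 = 1.9553.
Difference in means = 40.6 − 28.4 = 12.2000.
12.2000 ± 1.9553 → (10.24, 14.16).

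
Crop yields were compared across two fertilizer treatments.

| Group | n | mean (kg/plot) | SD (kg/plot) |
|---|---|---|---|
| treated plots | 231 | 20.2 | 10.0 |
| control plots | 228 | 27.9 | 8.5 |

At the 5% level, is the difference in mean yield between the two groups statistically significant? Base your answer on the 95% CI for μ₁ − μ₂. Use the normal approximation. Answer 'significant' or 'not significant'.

significant

Standard errors of each mean: 10.0/√231 = 0.6580 and 8.5/√228 = 0.5629.
SE(x̄₁ − x̄₂) = √(0.6580² + 0.5629²) = 0.8659 for independent samples with unequal variances.
With z* = 1.960, the margin is 1.960 × 0.8659 = 1.6972.
x̄₁ − x̄₂ = 20.2 − 27.9 = -7.7000; the interval is -7.7000 ± 1.6972 = (-9.3972, -6.0028).
The interval (-9.3972, -6.0028) does not contain 0, so the difference is significant.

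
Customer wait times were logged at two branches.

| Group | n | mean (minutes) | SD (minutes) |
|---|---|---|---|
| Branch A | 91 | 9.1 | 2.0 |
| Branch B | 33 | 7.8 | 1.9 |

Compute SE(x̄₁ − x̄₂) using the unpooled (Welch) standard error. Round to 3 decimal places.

Per-group SEs: s₁/√n₁ = 2.0/√91 = 0.2097, s₂/√n₂ = 1.9/√33 = 0.3307.
Unpooled SE of the difference: √(0.04397409 + 0.10936249) = 0.3916.

0.392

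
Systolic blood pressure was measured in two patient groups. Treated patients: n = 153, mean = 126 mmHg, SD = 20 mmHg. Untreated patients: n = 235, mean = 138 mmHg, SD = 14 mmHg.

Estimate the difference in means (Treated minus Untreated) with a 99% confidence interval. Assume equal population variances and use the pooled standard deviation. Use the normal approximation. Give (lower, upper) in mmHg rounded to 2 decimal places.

Pooled variance s_p² = [152·20² + 234·14²] / (153+235−2) = 276.3316, so s_p = 16.6232.
SE_diff = s_p·√(1/n₁ + 1/n₂) = 16.6232·√(1/153 + 1/235) = 1.7268.
z* = 2.576; margin = 2.576 × 1.7268 = 4.4482.
Difference = 126 − 138 = -12.0000.
-12.0000 ± 4.4482 → (-16.45, -7.55).

(-16.45, -7.55)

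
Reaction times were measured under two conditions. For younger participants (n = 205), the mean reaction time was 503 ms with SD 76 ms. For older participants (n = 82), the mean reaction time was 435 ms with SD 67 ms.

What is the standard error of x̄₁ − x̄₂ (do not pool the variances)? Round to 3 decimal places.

9.106

Standard errors of each mean: 76/√205 = 5.3081 and 67/√82 = 7.3989.
SE(x̄₁ − x̄₂) = √(5.3081² + 7.3989²) = 9.1060 for independent samples with unequal variances.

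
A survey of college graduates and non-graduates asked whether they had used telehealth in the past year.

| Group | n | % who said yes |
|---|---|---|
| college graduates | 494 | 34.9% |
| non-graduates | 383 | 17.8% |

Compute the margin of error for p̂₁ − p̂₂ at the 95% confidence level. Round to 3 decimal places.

Each SE is √(p̂(1−p̂)/n): √(0.3490·0.6510/494) = 0.02145 and √(0.1780·0.8220/383) = 0.01955.
SE(p̂₁ − p̂₂) = √(SE₁² + SE₂²) = √(0.0004601025 + 0.0003822025) = 0.02902, since the two samples are independent.
At 95% confidence z* = 1.960; margin = 1.960 × 0.02902 = 0.05688.

0.057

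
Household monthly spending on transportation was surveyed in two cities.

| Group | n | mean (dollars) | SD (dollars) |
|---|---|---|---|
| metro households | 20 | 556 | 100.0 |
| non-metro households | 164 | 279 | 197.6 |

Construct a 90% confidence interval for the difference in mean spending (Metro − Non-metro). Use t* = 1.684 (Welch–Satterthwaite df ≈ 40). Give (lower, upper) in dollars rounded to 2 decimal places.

Standard errors of each mean: 100.0/√20 = 22.3607 and 197.6/√164 = 15.4300.
SE(x̄₁ − x̄₂) = √(22.3607² + 15.4300²) = 27.1677 for independent samples with unequal variances.
With t* = 1.684, the margin is 1.684 × 27.1677 = 45.7504.
x̄₁ − x̄₂ = 556 − 279 = 277.0000; the interval is 277.0000 ± 45.7504 = (231.25, 322.75).

(231.25, 322.75)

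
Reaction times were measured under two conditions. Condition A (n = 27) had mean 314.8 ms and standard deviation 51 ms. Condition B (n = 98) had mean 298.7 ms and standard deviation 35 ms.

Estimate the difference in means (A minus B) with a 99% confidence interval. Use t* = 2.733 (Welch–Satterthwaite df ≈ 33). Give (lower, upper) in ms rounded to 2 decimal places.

Standard errors of each mean: 51/√27 = 9.8150 and 35/√98 = 3.5355.
SE(x̄₁ − x̄₂) = √(9.8150² + 3.5355²) = 10.4324 for independent samples with unequal variances.
With t* = 2.733, the margin is 2.733 × 10.4324 = 28.5117.
x̄₁ − x̄₂ = 314.8 − 298.7 = 16.1000; the interval is 16.1000 ± 28.5117 = (-12.41, 44.61).

(-12.41, 44.61)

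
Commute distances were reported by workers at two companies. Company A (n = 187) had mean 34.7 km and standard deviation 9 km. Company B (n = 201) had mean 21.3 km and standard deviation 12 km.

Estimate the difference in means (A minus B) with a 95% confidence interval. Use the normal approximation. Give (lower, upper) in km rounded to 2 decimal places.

(11.30, 15.50)

SE₁ = s₁/√n₁ = 9/√187 = 0.6581; SE₂ = 12/√201 = 0.8464.
Independent samples, unequal variances: SE_diff = √(SE₁² + SE₂²) = √(0.43309561 + 0.71639296) = 1.0721.
z* = 1.960, so margin of error = 1.960 × 1.0721 = 2.1013.
Difference in means = 34.7 − 21.3 = 13.4000.
13.4000 ± 2.1013 → (11.30, 15.50).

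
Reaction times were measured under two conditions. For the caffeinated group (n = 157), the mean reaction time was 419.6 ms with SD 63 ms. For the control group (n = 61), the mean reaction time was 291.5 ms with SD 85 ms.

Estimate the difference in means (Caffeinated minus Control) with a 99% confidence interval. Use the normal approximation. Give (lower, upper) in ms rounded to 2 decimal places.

Per-group SEs: s₁/√n₁ = 63/√157 = 5.0279, s₂/√n₂ = 85/√61 = 10.8831.
Unpooled SE of the difference: √(25.27977841 + 118.44186561) = 11.9884.
Margin of error = z* · SE = 2.576 × 11.9884 = 30.8821.
x̄₁ − x̄₂ = 419.6 − 291.5 = 128.1000.
CI: 128.1000 ± 30.8821 = (97.22, 158.98).

(97.22, 158.98)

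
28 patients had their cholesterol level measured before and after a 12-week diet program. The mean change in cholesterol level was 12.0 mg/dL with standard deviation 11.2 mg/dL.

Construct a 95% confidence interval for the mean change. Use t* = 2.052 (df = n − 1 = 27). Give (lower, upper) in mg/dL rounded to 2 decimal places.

(7.66, 16.34)

This is a matched-pairs design, so SE = s_d/√n = 11.2/√28 = 2.1166.
Margin = 2.052 × 2.1166 = 4.3433; the interval is 12.0 ± 4.3433 = (7.66, 16.34).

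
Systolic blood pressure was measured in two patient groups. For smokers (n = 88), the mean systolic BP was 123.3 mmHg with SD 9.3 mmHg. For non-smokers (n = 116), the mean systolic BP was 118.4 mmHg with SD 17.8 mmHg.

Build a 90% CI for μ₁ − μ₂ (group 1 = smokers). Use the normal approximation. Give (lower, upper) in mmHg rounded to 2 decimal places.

(1.73, 8.07)

Per-group SEs: s₁/√n₁ = 9.3/√88 = 0.9914, s₂/√n₂ = 17.8/√116 = 1.6527.
Unpooled SE of the difference: √(0.98287396 + 2.73141729) = 1.9272.
Margin of error = z* · SE = 1.645 × 1.9272 = 3.1702.
x̄₁ − x̄₂ = 123.3 − 118.4 = 4.9000.
CI: 4.9000 ± 3.1702 = (1.73, 8.07).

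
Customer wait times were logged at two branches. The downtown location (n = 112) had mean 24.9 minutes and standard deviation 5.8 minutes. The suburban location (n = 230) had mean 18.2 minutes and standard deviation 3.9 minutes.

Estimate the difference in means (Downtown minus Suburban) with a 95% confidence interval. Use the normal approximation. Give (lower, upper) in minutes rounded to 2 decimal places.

Per-group SEs: s₁/√n₁ = 5.8/√112 = 0.5480, s₂/√n₂ = 3.9/√230 = 0.2572.
Unpooled SE of the difference: √(0.300304 + 0.06615184) = 0.6054.
Margin of error = z* · SE = 1.960 × 0.6054 = 1.1866.
x̄₁ − x̄₂ = 24.9 − 18.2 = 6.7000.
CI: 6.7000 ± 1.1866 = (5.51, 7.89).

(5.51, 7.89)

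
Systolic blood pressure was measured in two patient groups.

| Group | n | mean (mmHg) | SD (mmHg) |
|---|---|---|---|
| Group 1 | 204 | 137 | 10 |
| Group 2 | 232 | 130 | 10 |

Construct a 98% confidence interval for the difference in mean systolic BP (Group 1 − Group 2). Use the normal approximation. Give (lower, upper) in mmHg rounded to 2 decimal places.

(4.77, 9.23)

Standard errors of each mean: 10/√204 = 0.7001 and 10/√232 = 0.6565.
SE(x̄₁ − x̄₂) = √(0.7001² + 0.6565²) = 0.9598 for independent samples with unequal variances.
With z* = 2.326, the margin is 2.326 × 0.9598 = 2.2325.
x̄₁ − x̄₂ = 137 − 130 = 7.0000; the interval is 7.0000 ± 2.2325 = (4.77, 9.23).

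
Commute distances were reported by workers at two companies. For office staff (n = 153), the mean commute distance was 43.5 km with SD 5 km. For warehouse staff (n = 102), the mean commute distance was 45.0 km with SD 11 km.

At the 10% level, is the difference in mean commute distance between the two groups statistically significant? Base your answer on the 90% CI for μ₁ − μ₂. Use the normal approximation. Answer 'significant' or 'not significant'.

not significant

Per-group SEs: s₁/√n₁ = 5/√153 = 0.4042, s₂/√n₂ = 11/√102 = 1.0892.
Unpooled SE of the difference: √(0.16337764 + 1.18635664) = 1.1618.
Margin of error = z* · SE = 1.645 × 1.1618 = 1.9112.
x̄₁ − x̄₂ = 43.5 − 45.0 = -1.5000.
CI: -1.5000 ± 1.9112 = (-3.4112, 0.4112).
The interval (-3.4112, 0.4112) contains 0, so the difference is not significant.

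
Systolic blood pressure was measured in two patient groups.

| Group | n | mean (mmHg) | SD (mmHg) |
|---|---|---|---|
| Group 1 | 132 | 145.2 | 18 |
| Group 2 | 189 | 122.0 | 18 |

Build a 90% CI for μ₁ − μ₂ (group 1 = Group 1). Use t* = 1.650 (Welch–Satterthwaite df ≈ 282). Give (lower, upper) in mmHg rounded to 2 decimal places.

(19.83, 26.57)

Standard errors of each mean: 18/√132 = 1.5667 and 18/√189 = 1.3093.
SE(x̄₁ − x̄₂) = √(1.5667² + 1.3093²) = 2.0418 for independent samples with unequal variances.
With t* = 1.650, the margin is 1.650 × 2.0418 = 3.3690.
x̄₁ − x̄₂ = 145.2 − 122.0 = 23.2000; the interval is 23.2000 ± 3.3690 = (19.83, 26.57).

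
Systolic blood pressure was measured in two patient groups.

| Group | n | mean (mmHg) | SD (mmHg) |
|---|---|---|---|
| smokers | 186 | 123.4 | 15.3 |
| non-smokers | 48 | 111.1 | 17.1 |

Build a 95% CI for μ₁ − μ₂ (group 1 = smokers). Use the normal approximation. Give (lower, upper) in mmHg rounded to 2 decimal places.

(6.99, 17.61)

Per-group SEs: s₁/√n₁ = 15.3/√186 = 1.1219, s₂/√n₂ = 17.1/√48 = 2.4682.
Unpooled SE of the difference: √(1.25865961 + 6.09201124) = 2.7112.
Margin of error = z* · SE = 1.960 × 2.7112 = 5.3140.
x̄₁ − x̄₂ = 123.4 − 111.1 = 12.3000.
CI: 12.3000 ± 5.3140 = (6.99, 17.61).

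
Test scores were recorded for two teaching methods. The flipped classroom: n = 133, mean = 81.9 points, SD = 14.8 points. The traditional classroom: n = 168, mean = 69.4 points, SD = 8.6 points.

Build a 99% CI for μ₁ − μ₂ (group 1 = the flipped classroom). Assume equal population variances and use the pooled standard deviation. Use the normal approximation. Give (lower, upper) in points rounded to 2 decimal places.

s_p = √[((n₁−1)s₁² + (n₂−1)s₂²)/(n₁+n₂−2)] = √[(132·14.8² + 167·8.6²)/299] = 11.7477.
SE = 11.7477·√(1/133 + 1/168) = 1.3635.
With z* = 2.576, margin = 2.576 × 1.3635 = 3.5124.
x̄₁ − x̄₂ = 81.9 − 69.4 = 12.5000; interval 12.5000 ± 3.5124 = (8.99, 16.01).

(8.99, 16.01)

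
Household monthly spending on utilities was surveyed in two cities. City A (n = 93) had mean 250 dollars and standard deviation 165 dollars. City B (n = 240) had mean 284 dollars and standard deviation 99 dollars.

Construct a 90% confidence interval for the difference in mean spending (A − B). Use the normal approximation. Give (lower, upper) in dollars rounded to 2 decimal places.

Standard errors of each mean: 165/√93 = 17.1097 and 99/√240 = 6.3904.
SE(x̄₁ − x̄₂) = √(17.1097² + 6.3904²) = 18.2641 for independent samples with unequal variances.
With z* = 1.645, the margin is 1.645 × 18.2641 = 30.0444.
x̄₁ − x̄₂ = 250 − 284 = -34.0000; the interval is -34.0000 ± 30.0444 = (-64.04, -3.96).

(-64.04, -3.96)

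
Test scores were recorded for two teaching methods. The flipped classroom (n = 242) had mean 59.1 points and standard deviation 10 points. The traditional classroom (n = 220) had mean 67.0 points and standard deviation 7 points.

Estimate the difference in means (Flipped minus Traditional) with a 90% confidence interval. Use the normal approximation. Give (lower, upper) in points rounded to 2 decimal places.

(-9.21, -6.59)

SE₁ = s₁/√n₁ = 10/√242 = 0.6428; SE₂ = 7/√220 = 0.4719.
Independent samples, unequal variances: SE_diff = √(SE₁² + SE₂²) = √(0.41319184 + 0.22268961) = 0.7974.
z* = 1.645, so margin of error = 1.645 × 0.7974 = 1.3117.
Difference in means = 59.1 − 67.0 = -7.9000.
-7.9000 ± 1.3117 → (-9.21, -6.59).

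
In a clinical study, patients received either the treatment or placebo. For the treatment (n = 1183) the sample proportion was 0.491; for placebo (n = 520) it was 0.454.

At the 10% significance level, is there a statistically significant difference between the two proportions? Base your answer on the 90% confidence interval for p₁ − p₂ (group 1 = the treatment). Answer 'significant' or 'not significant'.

not significant

SE₁ = √(p̂₁(1−p̂₁)/n₁) = √(0.4910·0.5090/1183) = 0.01453; SE₂ = √(0.4540·0.5460/520) = 0.02183.
Independent samples: SE of the difference = √(SE₁² + SE₂²) = √(0.0002111209 + 0.0004765489) = 0.02622.
z* for 90% confidence is 1.645, so the margin of error is 1.645 × 0.02622 = 0.04313.
Point estimate p̂₁ − p̂₂ = 0.4910 − 0.4540 = 0.0370.
0.0370 ± 0.04313 → (-0.00613, 0.08013).
The interval (-0.00613, 0.08013) contains 0, so the difference is not significant.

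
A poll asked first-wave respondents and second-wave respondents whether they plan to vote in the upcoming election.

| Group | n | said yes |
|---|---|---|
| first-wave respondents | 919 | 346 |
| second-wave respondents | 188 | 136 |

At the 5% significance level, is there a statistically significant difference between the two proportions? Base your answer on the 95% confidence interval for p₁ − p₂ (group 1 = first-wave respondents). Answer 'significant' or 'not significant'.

significant

First, p̂₁ = 346/919 = 0.3765; p̂₂ = 136/188 = 0.7234.
The two standard errors are √(0.3765×0.6235/919) = 0.01598 and √(0.7234×0.2766/188) = 0.03262.
Because the samples are independent, SE_diff = √(0.01598² + 0.03262²) = 0.03632.
Using z* = 1.960 for 95%, ME = 1.960 × 0.03632 = 0.07119.
p̂₁ − p̂₂ = -0.3469; interval -0.3469 ± 0.07119 gives (-0.41809, -0.27571).
The interval (-0.41809, -0.27571) does not contain 0, so the difference is significant.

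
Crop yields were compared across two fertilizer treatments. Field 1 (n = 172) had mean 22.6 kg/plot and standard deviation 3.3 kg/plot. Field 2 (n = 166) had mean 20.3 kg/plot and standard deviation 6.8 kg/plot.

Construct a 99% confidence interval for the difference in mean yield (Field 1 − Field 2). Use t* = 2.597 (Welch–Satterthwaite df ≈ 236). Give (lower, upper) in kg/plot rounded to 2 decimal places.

Standard errors of each mean: 3.3/√172 = 0.2516 and 6.8/√166 = 0.5278.
SE(x̄₁ − x̄₂) = √(0.2516² + 0.5278²) = 0.5847 for independent samples with unequal variances.
With t* = 2.597, the margin is 2.597 × 0.5847 = 1.5185.
x̄₁ − x̄₂ = 22.6 − 20.3 = 2.3000; the interval is 2.3000 ± 1.5185 = (0.78, 3.82).

(0.78, 3.82)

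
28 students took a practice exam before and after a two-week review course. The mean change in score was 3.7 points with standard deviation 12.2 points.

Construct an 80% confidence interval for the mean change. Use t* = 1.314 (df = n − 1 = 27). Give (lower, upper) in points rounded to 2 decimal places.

(0.67, 6.73)

Paired design: SE = s_d/√n = 12.2/√28 = 2.3056.
t* = 1.314; margin of error = 1.314 × 2.3056 = 3.0296.
3.7 ± 3.0296 → (0.67, 6.73).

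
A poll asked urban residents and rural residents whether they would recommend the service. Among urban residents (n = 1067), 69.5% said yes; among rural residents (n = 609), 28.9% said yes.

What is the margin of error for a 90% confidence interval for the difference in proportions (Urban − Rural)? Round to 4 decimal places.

Each SE is √(p̂(1−p̂)/n): √(0.6950·0.3050/1067) = 0.01409 and √(0.2890·0.7110/609) = 0.01837.
SE(p̂₁ − p̂₂) = √(SE₁² + SE₂²) = √(0.0001985281 + 0.0003374569) = 0.02315, since the two samples are independent.
At 90% confidence z* = 1.645; margin = 1.645 × 0.02315 = 0.03808.

0.0381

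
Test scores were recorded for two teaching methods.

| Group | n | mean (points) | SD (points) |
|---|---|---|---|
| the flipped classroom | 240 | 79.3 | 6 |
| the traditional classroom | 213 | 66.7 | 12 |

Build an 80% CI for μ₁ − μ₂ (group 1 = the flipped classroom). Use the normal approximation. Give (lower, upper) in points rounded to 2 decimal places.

(11.43, 13.77)

Standard errors of each mean: 6/√240 = 0.3873 and 12/√213 = 0.8222.
SE(x̄₁ − x̄₂) = √(0.3873² + 0.8222²) = 0.9089 for independent samples with unequal variances.
With z* = 1.282, the margin is 1.282 × 0.9089 = 1.1652.
x̄₁ − x̄₂ = 79.3 − 66.7 = 12.6000; the interval is 12.6000 ± 1.1652 = (11.43, 13.77).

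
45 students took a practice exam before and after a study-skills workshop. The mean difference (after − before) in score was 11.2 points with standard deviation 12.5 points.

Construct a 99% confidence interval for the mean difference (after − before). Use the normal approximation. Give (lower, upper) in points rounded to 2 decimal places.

This is a matched-pairs design, so SE = s_d/√n = 12.5/√45 = 1.8634.
Margin = 2.576 × 1.8634 = 4.8001; the interval is 11.2 ± 4.8001 = (6.40, 16.00).

(6.40, 16.00)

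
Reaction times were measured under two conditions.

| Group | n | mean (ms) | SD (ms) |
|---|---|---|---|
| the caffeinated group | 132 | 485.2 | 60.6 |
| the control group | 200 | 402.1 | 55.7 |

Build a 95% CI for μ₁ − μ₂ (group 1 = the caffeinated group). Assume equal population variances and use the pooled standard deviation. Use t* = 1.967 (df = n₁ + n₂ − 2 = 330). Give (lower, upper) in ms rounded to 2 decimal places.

Pooled variance s_p² = [131·60.6² + 199·55.7²] / (132+200−2) = 3328.7111, so s_p = 57.6950.
SE_diff = s_p·√(1/n₁ + 1/n₂) = 57.6950·√(1/132 + 1/200) = 6.4700.
t* = 1.967; margin = 1.967 × 6.4700 = 12.7265.
Difference = 485.2 − 402.1 = 83.1000.
83.1000 ± 12.7265 → (70.37, 95.83).

(70.37, 95.83)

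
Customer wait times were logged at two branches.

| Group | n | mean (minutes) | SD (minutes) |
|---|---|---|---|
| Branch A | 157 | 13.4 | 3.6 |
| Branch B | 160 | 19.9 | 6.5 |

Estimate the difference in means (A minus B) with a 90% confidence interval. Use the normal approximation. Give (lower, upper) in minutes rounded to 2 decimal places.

SE₁ = s₁/√n₁ = 3.6/√157 = 0.2873; SE₂ = 6.5/√160 = 0.5139.
Independent samples, unequal variances: SE_diff = √(SE₁² + SE₂²) = √(0.08254129 + 0.26409321) = 0.5888.
z* = 1.645, so margin of error = 1.645 × 0.5888 = 0.9686.
Difference in means = 13.4 − 19.9 = -6.5000.
-6.5000 ± 0.9686 → (-7.47, -5.53).

(-7.47, -5.53)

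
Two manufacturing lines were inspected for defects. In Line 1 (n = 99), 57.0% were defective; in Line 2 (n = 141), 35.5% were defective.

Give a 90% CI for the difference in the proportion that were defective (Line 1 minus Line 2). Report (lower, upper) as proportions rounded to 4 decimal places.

(0.1097, 0.3203)

SE₁ = √(p̂₁(1−p̂₁)/n₁) = √(0.5700·0.4300/99) = 0.04976; SE₂ = √(0.3550·0.6450/141) = 0.04030.
Independent samples: SE of the difference = √(SE₁² + SE₂²) = √(0.0024760576 + 0.00162409) = 0.06403.
z* for 90% confidence is 1.645, so the margin of error is 1.645 × 0.06403 = 0.10533.
Point estimate p̂₁ − p̂₂ = 0.5700 − 0.3550 = 0.2150.
0.2150 ± 0.10533 → (0.1097, 0.3203).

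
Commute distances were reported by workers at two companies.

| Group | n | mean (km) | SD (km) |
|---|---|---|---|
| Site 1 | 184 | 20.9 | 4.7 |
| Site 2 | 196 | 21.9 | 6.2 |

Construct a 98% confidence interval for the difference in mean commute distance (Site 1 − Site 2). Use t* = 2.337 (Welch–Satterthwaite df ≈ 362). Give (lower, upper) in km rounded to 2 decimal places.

Per-group SEs: s₁/√n₁ = 4.7/√184 = 0.3465, s₂/√n₂ = 6.2/√196 = 0.4429.
Unpooled SE of the difference: √(0.12006225 + 0.19616041) = 0.5623.
Margin of error = t* · SE = 2.337 × 0.5623 = 1.3141.
x̄₁ − x̄₂ = 20.9 − 21.9 = -1.0000.
CI: -1.0000 ± 1.3141 = (-2.31, 0.31).

(-2.31, 0.31)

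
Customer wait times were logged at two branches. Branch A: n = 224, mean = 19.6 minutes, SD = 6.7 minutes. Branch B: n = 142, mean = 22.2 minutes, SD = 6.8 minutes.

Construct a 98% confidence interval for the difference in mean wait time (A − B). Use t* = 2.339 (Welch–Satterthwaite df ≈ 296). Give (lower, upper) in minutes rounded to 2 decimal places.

SE₁ = s₁/√n₁ = 6.7/√224 = 0.4477; SE₂ = 6.8/√142 = 0.5706.
Independent samples, unequal variances: SE_diff = √(SE₁² + SE₂²) = √(0.20043529 + 0.32558436) = 0.7253.
t* = 2.339, so margin of error = 2.339 × 0.7253 = 1.6965.
Difference in means = 19.6 − 22.2 = -2.6000.
-2.6000 ± 1.6965 → (-4.30, -0.90).

(-4.30, -0.90)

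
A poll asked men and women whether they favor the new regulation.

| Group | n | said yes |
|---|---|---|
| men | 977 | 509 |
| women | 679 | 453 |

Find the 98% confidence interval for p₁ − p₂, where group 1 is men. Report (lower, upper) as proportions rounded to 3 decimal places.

(-0.202, -0.090)

p̂₁ = 509/977 = 0.5210 and p̂₂ = 453/679 = 0.6672.
SE₁ = √(p̂₁(1−p̂₁)/n₁) = √(0.5210·0.4790/977) = 0.01598; SE₂ = √(0.6672·0.3328/679) = 0.01808.
Independent samples: SE of the difference = √(SE₁² + SE₂²) = √(0.0002553604 + 0.0003268864) = 0.02413.
z* for 98% confidence is 2.326, so the margin of error is 2.326 × 0.02413 = 0.05613.
Point estimate p̂₁ − p̂₂ = 0.5210 − 0.6672 = -0.1462.
-0.1462 ± 0.05613 → (-0.202, -0.090).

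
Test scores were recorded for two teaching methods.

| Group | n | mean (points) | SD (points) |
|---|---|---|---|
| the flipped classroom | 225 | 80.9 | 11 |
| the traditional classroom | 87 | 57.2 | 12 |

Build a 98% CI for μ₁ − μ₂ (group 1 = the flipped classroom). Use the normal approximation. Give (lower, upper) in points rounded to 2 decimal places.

(20.26, 27.14)

SE₁ = s₁/√n₁ = 11/√225 = 0.7333; SE₂ = 12/√87 = 1.2865.
Independent samples, unequal variances: SE_diff = √(SE₁² + SE₂²) = √(0.53772889 + 1.65508225) = 1.4808.
z* = 2.326, so margin of error = 2.326 × 1.4808 = 3.4443.
Difference in means = 80.9 − 57.2 = 23.7000.
23.7000 ± 3.4443 → (20.26, 27.14).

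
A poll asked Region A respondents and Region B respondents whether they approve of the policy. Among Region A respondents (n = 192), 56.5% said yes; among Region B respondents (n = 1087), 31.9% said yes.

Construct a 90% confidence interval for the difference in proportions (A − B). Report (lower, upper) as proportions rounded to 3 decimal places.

(0.183, 0.309)

SE₁ = √(p̂₁(1−p̂₁)/n₁) = √(0.5650·0.4350/192) = 0.03578; SE₂ = √(0.3190·0.6810/1087) = 0.01414.
Independent samples: SE of the difference = √(SE₁² + SE₂²) = √(0.0012802084 + 0.0001999396) = 0.03847.
z* for 90% confidence is 1.645, so the margin of error is 1.645 × 0.03847 = 0.06328.
Point estimate p̂₁ − p̂₂ = 0.5650 − 0.3190 = 0.2460.
0.2460 ± 0.06328 → (0.183, 0.309).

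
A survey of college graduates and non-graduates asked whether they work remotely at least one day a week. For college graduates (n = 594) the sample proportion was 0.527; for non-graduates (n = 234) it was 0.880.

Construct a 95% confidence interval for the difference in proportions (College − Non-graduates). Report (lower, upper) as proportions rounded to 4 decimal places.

SE₁ = √(p̂₁(1−p̂₁)/n₁) = √(0.5270·0.4730/594) = 0.02049; SE₂ = √(0.8800·0.1200/234) = 0.02124.
Independent samples: SE of the difference = √(SE₁² + SE₂²) = √(0.0004198401 + 0.0004511376) = 0.02951.
z* for 95% confidence is 1.960, so the margin of error is 1.960 × 0.02951 = 0.05784.
Point estimate p̂₁ − p̂₂ = 0.5270 − 0.8800 = -0.3530.
-0.3530 ± 0.05784 → (-0.4108, -0.2952).

(-0.4108, -0.2952)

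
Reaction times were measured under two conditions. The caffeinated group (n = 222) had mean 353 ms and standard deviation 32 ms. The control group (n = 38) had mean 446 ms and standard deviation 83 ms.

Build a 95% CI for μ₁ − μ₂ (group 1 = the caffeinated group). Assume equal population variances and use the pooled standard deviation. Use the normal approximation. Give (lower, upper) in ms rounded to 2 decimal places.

(-107.86, -78.14)

Pooled variance s_p² = [221·32² + 37·83²] / (222+38−2) = 1865.1047, so s_p = 43.1869.
SE_diff = s_p·√(1/n₁ + 1/n₂) = 43.1869·√(1/222 + 1/38) = 7.5818.
z* = 1.960; margin = 1.960 × 7.5818 = 14.8603.
Difference = 353 − 446 = -93.0000.
-93.0000 ± 14.8603 → (-107.86, -78.14).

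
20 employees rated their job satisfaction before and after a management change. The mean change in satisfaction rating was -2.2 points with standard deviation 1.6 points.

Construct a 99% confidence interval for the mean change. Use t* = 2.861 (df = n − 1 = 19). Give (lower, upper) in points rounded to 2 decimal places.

(-3.22, -1.18)

This is a matched-pairs design, so SE = s_d/√n = 1.6/√20 = 0.3578.
Margin = 2.861 × 0.3578 = 1.0237; the interval is -2.2 ± 1.0237 = (-3.22, -1.18).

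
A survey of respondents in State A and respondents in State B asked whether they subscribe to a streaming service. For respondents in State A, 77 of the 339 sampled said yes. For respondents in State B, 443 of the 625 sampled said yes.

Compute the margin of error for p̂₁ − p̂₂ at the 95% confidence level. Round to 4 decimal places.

p̂₁ = 77/339 = 0.2271 and p̂₂ = 443/625 = 0.7088.
SE₁ = √(p̂₁(1−p̂₁)/n₁) = √(0.2271·0.7729/339) = 0.02275; SE₂ = √(0.7088·0.2912/625) = 0.01817.
Independent samples: SE of the difference = √(SE₁² + SE₂²) = √(0.0005175625 + 0.0003301489) = 0.02912.
z* for 95% confidence is 1.960, so the margin of error is 1.960 × 0.02912 = 0.05708.

0.0571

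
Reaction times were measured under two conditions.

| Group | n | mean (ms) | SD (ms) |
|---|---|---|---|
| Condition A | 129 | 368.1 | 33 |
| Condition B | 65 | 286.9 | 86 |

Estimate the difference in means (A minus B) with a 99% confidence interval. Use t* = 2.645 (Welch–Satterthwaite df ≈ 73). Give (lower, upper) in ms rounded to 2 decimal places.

Per-group SEs: s₁/√n₁ = 33/√129 = 2.9055, s₂/√n₂ = 86/√65 = 10.6670.
Unpooled SE of the difference: √(8.44193025 + 113.784889) = 11.0556.
Margin of error = t* · SE = 2.645 × 11.0556 = 29.2421.
x̄₁ − x̄₂ = 368.1 − 286.9 = 81.2000.
CI: 81.2000 ± 29.2421 = (51.96, 110.44).

(51.96, 110.44)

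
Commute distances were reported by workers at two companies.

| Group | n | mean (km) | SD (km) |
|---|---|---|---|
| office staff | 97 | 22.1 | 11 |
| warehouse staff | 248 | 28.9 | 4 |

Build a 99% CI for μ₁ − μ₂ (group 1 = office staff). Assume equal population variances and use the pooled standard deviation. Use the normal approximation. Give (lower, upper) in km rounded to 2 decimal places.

Pooled variance s_p² = [96·11² + 247·4²] / (97+248−2) = 45.3878, so s_p = 6.7370.
SE_diff = s_p·√(1/n₁ + 1/n₂) = 6.7370·√(1/97 + 1/248) = 0.8068.
z* = 2.576; margin = 2.576 × 0.8068 = 2.0783.
Difference = 22.1 − 28.9 = -6.8000.
-6.8000 ± 2.0783 → (-8.88, -4.72).

(-8.88, -4.72)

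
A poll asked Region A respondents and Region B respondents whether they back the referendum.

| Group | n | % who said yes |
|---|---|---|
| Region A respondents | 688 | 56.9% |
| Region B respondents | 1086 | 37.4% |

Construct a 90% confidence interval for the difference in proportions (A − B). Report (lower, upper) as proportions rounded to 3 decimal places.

(0.156, 0.234)

Each SE is √(p̂(1−p̂)/n): √(0.5690·0.4310/688) = 0.01888 and √(0.3740·0.6260/1086) = 0.01468.
SE(p̂₁ − p̂₂) = √(SE₁² + SE₂²) = √(0.0003564544 + 0.0002155024) = 0.02392, since the two samples are independent.
At 90% confidence z* = 1.645; margin = 1.645 × 0.02392 = 0.03935.
The difference is 0.5690 − 0.3740 = 0.1950, so the interval is 0.1950 ± 0.03935 = (0.156, 0.234).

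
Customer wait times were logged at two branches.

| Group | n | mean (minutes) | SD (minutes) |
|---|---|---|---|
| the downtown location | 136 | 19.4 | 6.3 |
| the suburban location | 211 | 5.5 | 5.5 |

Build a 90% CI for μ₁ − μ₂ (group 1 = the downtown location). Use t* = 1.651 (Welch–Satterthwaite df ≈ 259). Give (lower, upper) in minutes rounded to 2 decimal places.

(12.81, 14.99)

Per-group SEs: s₁/√n₁ = 6.3/√136 = 0.5402, s₂/√n₂ = 5.5/√211 = 0.3786.
Unpooled SE of the difference: √(0.29181604 + 0.14333796) = 0.6597.
Margin of error = t* · SE = 1.651 × 0.6597 = 1.0892.
x̄₁ − x̄₂ = 19.4 − 5.5 = 13.9000.
CI: 13.9000 ± 1.0892 = (12.81, 14.99).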